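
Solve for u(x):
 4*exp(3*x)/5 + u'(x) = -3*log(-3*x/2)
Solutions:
 u(x) = C1 - 3*x*log(-x) + 3*x*(-log(3) + log(2) + 1) - 4*exp(3*x)/15


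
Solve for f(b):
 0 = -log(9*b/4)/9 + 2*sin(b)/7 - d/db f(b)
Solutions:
 f(b) = C1 - b*log(b)/9 - 2*b*log(3)/9 + b/9 + 2*b*log(2)/9 - 2*cos(b)/7


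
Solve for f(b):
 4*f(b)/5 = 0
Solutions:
 f(b) = 0


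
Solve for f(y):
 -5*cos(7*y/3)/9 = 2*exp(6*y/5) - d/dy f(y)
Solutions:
 f(y) = C1 + 5*exp(6*y/5)/3 + 5*sin(7*y/3)/21


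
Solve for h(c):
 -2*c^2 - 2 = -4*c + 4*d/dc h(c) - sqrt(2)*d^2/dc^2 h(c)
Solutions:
 h(c) = C1 + C2*exp(2*sqrt(2)*c) - c^3/6 - sqrt(2)*c^2/8 + c^2/2 - 5*c/8 + sqrt(2)*c/4


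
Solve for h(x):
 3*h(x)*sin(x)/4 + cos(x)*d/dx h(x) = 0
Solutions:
 h(x) = C1*cos(x)^(3/4)


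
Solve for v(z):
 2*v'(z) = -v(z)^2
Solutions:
 v(z) = 2/(C1 + z)


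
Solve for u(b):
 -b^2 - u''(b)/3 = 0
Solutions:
 u(b) = C1 + C2*b - b^4/4


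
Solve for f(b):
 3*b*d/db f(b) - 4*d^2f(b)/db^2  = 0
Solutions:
 f(b) = C1 + C2*erfi(sqrt(6)*b/4)


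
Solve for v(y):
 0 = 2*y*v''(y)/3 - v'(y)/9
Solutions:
 v(y) = C1 + C2*y^(7/6)


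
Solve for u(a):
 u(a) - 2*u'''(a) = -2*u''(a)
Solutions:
 u(a) = C1*exp(a*(-2^(1/3)*(3*sqrt(105) + 31)^(1/3) - 2*2^(2/3)/(3*sqrt(105) + 31)^(1/3) + 4)/12)*sin(2^(1/3)*sqrt(3)*a*(-(3*sqrt(105) + 31)^(1/3) + 2*2^(1/3)/(3*sqrt(105) + 31)^(1/3))/12) + C2*exp(a*(-2^(1/3)*(3*sqrt(105) + 31)^(1/3) - 2*2^(2/3)/(3*sqrt(105) + 31)^(1/3) + 4)/12)*cos(2^(1/3)*sqrt(3)*a*(-(3*sqrt(105) + 31)^(1/3) + 2*2^(1/3)/(3*sqrt(105) + 31)^(1/3))/12) + C3*exp(a*(2*2^(2/3)/(3*sqrt(105) + 31)^(1/3) + 2 + 2^(1/3)*(3*sqrt(105) + 31)^(1/3))/6)


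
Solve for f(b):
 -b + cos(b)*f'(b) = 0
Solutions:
 f(b) = C1 + Integral(b/cos(b), b)


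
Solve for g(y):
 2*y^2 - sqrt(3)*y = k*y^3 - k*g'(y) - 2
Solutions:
 g(y) = C1 + y^4/4 - 2*y^3/(3*k) + sqrt(3)*y^2/(2*k) - 2*y/k


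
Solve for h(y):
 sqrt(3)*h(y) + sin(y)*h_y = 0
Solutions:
 h(y) = C1*(cos(y) + 1)^(sqrt(3)/2)/(cos(y) - 1)^(sqrt(3)/2)


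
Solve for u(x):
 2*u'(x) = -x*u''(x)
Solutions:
 u(x) = C1 + C2/x


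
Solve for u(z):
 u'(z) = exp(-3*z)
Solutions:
 u(z) = C1 - exp(-3*z)/3


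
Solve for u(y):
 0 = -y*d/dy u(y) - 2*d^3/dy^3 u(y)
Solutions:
 u(y) = C1 + Integral(C2*airyai(-2^(2/3)*y/2) + C3*airybi(-2^(2/3)*y/2), y)


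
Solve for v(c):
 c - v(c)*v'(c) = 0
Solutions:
 v(c) = -sqrt(C1 + c^2)
 v(c) = sqrt(C1 + c^2)


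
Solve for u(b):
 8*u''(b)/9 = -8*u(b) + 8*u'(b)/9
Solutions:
 u(b) = (C1*sin(sqrt(35)*b/2) + C2*cos(sqrt(35)*b/2))*exp(b/2)


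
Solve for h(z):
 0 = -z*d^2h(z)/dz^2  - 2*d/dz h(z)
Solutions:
 h(z) = C1 + C2/z


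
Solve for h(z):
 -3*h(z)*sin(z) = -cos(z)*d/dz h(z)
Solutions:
 h(z) = C1/cos(z)^3


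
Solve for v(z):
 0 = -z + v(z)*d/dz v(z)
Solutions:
 v(z) = -sqrt(C1 + z^2)
 v(z) = sqrt(C1 + z^2)


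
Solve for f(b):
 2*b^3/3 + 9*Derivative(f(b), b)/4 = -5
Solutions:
 f(b) = C1 - 2*b^4/27 - 20*b/9


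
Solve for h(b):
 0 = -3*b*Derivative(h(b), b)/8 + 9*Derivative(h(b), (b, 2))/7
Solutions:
 h(b) = C1 + C2*erfi(sqrt(21)*b/12)


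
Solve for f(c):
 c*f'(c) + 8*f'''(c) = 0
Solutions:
 f(c) = C1 + Integral(C2*airyai(-c/2) + C3*airybi(-c/2), c)


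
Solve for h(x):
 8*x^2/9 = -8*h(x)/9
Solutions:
 h(x) = -x^2


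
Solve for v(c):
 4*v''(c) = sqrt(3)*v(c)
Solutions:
 v(c) = C1*exp(-3^(1/4)*c/2) + C2*exp(3^(1/4)*c/2)


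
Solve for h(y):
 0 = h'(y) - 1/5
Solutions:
 h(y) = C1 + y/5


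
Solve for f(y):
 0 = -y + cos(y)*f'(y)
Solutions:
 f(y) = C1 + Integral(y/cos(y), y)


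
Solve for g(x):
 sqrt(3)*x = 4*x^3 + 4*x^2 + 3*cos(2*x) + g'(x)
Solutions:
 g(x) = C1 - x^4 - 4*x^3/3 + sqrt(3)*x^2/2 - 3*sin(2*x)/2


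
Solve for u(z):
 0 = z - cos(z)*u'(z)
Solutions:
 u(z) = C1 + Integral(z/cos(z), z)


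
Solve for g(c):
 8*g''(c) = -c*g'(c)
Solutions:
 g(c) = C1 + C2*erf(c/4)


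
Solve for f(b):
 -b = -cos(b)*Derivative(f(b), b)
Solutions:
 f(b) = C1 + Integral(b/cos(b), b)


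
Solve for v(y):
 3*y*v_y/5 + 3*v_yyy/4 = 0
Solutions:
 v(y) = C1 + Integral(C2*airyai(-10^(2/3)*y/5) + C3*airybi(-10^(2/3)*y/5), y)


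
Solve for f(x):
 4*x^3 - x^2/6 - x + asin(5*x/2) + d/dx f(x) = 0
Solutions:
 f(x) = C1 - x^4 + x^3/18 + x^2/2 - x*asin(5*x/2) - sqrt(4 - 25*x^2)/5


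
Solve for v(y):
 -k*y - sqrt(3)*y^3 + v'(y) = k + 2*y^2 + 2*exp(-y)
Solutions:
 v(y) = C1 + k*y^2/2 + k*y + sqrt(3)*y^4/4 + 2*y^3/3 - 2*exp(-y)


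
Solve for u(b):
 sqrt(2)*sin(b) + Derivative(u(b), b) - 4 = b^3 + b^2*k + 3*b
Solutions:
 u(b) = C1 + b^4/4 + b^3*k/3 + 3*b^2/2 + 4*b + sqrt(2)*cos(b)


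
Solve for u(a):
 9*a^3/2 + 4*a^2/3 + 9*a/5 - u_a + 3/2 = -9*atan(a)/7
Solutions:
 u(a) = C1 + 9*a^4/8 + 4*a^3/9 + 9*a^2/10 + 9*a*atan(a)/7 + 3*a/2 - 9*log(a^2 + 1)/14


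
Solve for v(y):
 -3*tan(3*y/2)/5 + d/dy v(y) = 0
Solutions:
 v(y) = C1 - 2*log(cos(3*y/2))/5


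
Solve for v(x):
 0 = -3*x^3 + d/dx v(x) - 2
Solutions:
 v(x) = C1 + 3*x^4/4 + 2*x


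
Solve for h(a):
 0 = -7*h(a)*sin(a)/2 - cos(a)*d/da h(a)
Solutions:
 h(a) = C1*cos(a)^(7/2)


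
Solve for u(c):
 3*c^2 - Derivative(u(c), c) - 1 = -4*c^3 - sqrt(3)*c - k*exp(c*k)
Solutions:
 u(c) = C1 + c^4 + c^3 + sqrt(3)*c^2/2 - c + exp(c*k)


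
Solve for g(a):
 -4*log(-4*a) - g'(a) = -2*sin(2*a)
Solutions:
 g(a) = C1 - 4*a*log(-a) - 8*a*log(2) + 4*a - cos(2*a)


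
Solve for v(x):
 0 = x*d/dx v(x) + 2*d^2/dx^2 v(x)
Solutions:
 v(x) = C1 + C2*erf(x/2)


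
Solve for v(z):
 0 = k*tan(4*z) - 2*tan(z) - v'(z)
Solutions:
 v(z) = C1 - k*log(cos(4*z))/4 + 2*log(cos(z))


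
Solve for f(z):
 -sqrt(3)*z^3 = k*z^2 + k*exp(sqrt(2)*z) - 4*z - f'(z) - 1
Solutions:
 f(z) = C1 + k*z^3/3 + sqrt(2)*k*exp(sqrt(2)*z)/2 + sqrt(3)*z^4/4 - 2*z^2 - z


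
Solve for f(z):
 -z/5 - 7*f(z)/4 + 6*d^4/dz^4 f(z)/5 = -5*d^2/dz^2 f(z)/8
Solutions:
 f(z) = C1*exp(-sqrt(6)*z*sqrt(-25 + sqrt(14065))/24) + C2*exp(sqrt(6)*z*sqrt(-25 + sqrt(14065))/24) + C3*sin(sqrt(6)*z*sqrt(25 + sqrt(14065))/24) + C4*cos(sqrt(6)*z*sqrt(25 + sqrt(14065))/24) - 4*z/35


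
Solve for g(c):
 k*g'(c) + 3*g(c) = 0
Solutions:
 g(c) = C1*exp(-3*c/k)


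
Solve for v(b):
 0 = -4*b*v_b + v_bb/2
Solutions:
 v(b) = C1 + C2*erfi(2*b)


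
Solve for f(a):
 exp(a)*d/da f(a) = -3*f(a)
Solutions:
 f(a) = C1*exp(3*exp(-a))


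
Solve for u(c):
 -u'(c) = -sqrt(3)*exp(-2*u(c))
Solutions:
 u(c) = log(-sqrt(C1 + 2*sqrt(3)*c))
 u(c) = log(C1 + 2*sqrt(3)*c)/2


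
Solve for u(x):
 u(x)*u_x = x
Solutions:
 u(x) = -sqrt(C1 + x^2)
 u(x) = sqrt(C1 + x^2)


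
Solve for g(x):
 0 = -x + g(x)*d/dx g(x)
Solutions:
 g(x) = -sqrt(C1 + x^2)
 g(x) = sqrt(C1 + x^2)


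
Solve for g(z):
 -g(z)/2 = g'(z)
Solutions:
 g(z) = C1*exp(-z/2)


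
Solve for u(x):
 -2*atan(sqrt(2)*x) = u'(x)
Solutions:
 u(x) = C1 - 2*x*atan(sqrt(2)*x) + sqrt(2)*log(2*x^2 + 1)/2


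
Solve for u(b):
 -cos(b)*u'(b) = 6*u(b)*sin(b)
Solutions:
 u(b) = C1*cos(b)^6


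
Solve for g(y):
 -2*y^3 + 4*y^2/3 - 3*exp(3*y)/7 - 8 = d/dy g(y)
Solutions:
 g(y) = C1 - y^4/2 + 4*y^3/9 - 8*y - exp(3*y)/7


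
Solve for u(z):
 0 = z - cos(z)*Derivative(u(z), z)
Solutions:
 u(z) = C1 + Integral(z/cos(z), z)


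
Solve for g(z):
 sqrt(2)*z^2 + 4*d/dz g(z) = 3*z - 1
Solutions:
 g(z) = C1 - sqrt(2)*z^3/12 + 3*z^2/8 - z/4


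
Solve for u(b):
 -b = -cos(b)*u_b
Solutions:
 u(b) = C1 + Integral(b/cos(b), b)


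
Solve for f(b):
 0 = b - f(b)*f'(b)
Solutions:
 f(b) = -sqrt(C1 + b^2)
 f(b) = sqrt(C1 + b^2)


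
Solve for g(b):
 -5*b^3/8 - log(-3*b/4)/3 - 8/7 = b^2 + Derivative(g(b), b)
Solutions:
 g(b) = C1 - 5*b^4/32 - b^3/3 - b*log(-b)/3 + b*(-log(3) - 17/21 + 2*log(6)/3)


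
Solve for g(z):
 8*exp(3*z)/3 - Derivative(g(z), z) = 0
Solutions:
 g(z) = C1 + 8*exp(3*z)/9


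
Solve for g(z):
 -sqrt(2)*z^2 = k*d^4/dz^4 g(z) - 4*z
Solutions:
 g(z) = C1 + C2*z + C3*z^2 + C4*z^3 - sqrt(2)*z^6/(360*k) + z^5/(30*k)


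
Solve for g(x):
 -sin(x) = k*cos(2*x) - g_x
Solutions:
 g(x) = C1 + k*sin(2*x)/2 - cos(x)


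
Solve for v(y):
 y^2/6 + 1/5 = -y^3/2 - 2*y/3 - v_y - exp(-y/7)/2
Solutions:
 v(y) = C1 - y^4/8 - y^3/18 - y^2/3 - y/5 + 7*exp(-y/7)/2


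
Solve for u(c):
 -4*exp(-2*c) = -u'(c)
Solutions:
 u(c) = C1 - 2*exp(-2*c)


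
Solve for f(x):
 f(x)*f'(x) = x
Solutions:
 f(x) = -sqrt(C1 + x^2)
 f(x) = sqrt(C1 + x^2)


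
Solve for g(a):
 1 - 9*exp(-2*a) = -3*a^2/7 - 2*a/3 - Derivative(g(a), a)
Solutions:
 g(a) = C1 - a^3/7 - a^2/3 - a - 9*exp(-2*a)/2


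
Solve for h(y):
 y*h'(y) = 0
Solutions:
 h(y) = C1


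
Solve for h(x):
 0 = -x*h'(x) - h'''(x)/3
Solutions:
 h(x) = C1 + Integral(C2*airyai(-3^(1/3)*x) + C3*airybi(-3^(1/3)*x), x)


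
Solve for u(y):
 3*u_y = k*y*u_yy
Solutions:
 u(y) = C1 + y^(((re(k) + 3)*re(k) + im(k)^2)/(re(k)^2 + im(k)^2))*(C2*sin(3*log(y)*Abs(im(k))/(re(k)^2 + im(k)^2)) + C3*cos(3*log(y)*im(k)/(re(k)^2 + im(k)^2)))


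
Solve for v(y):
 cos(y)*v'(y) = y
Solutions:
 v(y) = C1 + Integral(y/cos(y), y)


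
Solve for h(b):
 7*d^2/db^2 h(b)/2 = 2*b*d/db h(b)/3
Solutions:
 h(b) = C1 + C2*erfi(sqrt(42)*b/21)


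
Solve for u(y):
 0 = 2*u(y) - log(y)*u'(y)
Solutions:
 u(y) = C1*exp(2*li(y))


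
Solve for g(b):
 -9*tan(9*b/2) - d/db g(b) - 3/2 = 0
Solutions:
 g(b) = C1 - 3*b/2 + 2*log(cos(9*b/2))


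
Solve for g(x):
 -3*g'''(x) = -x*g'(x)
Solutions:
 g(x) = C1 + Integral(C2*airyai(3^(2/3)*x/3) + C3*airybi(3^(2/3)*x/3), x)


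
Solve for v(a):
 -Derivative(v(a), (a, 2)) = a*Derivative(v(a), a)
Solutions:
 v(a) = C1 + C2*erf(sqrt(2)*a/2)


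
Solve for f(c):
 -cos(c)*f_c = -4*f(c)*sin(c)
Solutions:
 f(c) = C1/cos(c)^4


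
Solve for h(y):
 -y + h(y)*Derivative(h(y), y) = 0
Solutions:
 h(y) = -sqrt(C1 + y^2)
 h(y) = sqrt(C1 + y^2)


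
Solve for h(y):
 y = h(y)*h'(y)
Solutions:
 h(y) = -sqrt(C1 + y^2)
 h(y) = sqrt(C1 + y^2)


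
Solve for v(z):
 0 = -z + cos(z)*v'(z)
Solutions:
 v(z) = C1 + Integral(z/cos(z), z)


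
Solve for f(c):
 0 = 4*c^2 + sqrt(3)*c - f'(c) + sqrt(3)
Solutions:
 f(c) = C1 + 4*c^3/3 + sqrt(3)*c^2/2 + sqrt(3)*c


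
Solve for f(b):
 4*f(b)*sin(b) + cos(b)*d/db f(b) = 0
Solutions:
 f(b) = C1*cos(b)^4


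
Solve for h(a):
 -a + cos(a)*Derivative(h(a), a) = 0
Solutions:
 h(a) = C1 + Integral(a/cos(a), a)


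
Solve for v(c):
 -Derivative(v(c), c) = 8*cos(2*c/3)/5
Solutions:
 v(c) = C1 - 12*sin(2*c/3)/5


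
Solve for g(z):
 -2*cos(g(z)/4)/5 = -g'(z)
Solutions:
 -2*z/5 - 2*log(sin(g(z)/4) - 1) + 2*log(sin(g(z)/4) + 1) = C1


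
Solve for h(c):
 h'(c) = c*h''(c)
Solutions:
 h(c) = C1 + C2*c^2


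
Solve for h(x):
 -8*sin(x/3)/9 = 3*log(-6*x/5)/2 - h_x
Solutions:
 h(x) = C1 + 3*x*log(-x)/2 - 2*x*log(5) - 3*x/2 + x*log(30)/2 + x*log(6) - 8*cos(x/3)/3


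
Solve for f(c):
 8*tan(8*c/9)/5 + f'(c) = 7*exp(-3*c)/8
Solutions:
 f(c) = C1 - 9*log(tan(8*c/9)^2 + 1)/10 - 7*exp(-3*c)/24


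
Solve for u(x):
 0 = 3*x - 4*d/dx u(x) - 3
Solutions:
 u(x) = C1 + 3*x^2/8 - 3*x/4


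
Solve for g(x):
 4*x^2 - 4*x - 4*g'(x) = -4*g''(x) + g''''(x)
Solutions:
 g(x) = C1 + C2*exp(6^(1/3)*x*(2*6^(1/3)/(sqrt(33) + 9)^(1/3) + (sqrt(33) + 9)^(1/3))/6)*sin(2^(1/3)*3^(1/6)*x*(-3^(2/3)*(sqrt(33) + 9)^(1/3)/6 + 2^(1/3)/(sqrt(33) + 9)^(1/3))) + C3*exp(6^(1/3)*x*(2*6^(1/3)/(sqrt(33) + 9)^(1/3) + (sqrt(33) + 9)^(1/3))/6)*cos(2^(1/3)*3^(1/6)*x*(-3^(2/3)*(sqrt(33) + 9)^(1/3)/6 + 2^(1/3)/(sqrt(33) + 9)^(1/3))) + C4*exp(-6^(1/3)*x*(2*6^(1/3)/(sqrt(33) + 9)^(1/3) + (sqrt(33) + 9)^(1/3))/3) + x^3/3 + x^2/2 + x


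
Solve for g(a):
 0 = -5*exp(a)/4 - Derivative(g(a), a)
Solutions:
 g(a) = C1 - 5*exp(a)/4


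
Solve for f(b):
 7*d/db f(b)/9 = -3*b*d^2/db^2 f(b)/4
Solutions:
 f(b) = C1 + C2/b^(1/27)


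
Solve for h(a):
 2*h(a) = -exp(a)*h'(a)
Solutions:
 h(a) = C1*exp(2*exp(-a))


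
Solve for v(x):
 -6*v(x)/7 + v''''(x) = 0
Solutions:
 v(x) = C1*exp(-6^(1/4)*7^(3/4)*x/7) + C2*exp(6^(1/4)*7^(3/4)*x/7) + C3*sin(6^(1/4)*7^(3/4)*x/7) + C4*cos(6^(1/4)*7^(3/4)*x/7)


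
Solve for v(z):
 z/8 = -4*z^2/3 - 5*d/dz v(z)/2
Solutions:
 v(z) = C1 - 8*z^3/45 - z^2/40


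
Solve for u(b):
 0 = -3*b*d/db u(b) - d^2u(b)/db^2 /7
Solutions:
 u(b) = C1 + C2*erf(sqrt(42)*b/2)


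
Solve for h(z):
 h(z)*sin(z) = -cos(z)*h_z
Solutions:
 h(z) = C1*cos(z)


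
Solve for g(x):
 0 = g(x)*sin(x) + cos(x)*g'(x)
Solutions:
 g(x) = C1*cos(x)


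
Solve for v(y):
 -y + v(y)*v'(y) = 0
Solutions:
 v(y) = -sqrt(C1 + y^2)
 v(y) = sqrt(C1 + y^2)


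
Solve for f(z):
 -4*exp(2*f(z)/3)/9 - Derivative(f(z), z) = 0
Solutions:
 f(z) = 3*log(-sqrt(-1/(C1 - 4*z))) - 3*log(2) + 3*log(6)/2 + 3*log(3)
 f(z) = 3*log(-1/(C1 - 4*z))/2 - 3*log(2) + 3*log(6)/2 + 3*log(3)


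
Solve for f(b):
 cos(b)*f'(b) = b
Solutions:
 f(b) = C1 + Integral(b/cos(b), b)


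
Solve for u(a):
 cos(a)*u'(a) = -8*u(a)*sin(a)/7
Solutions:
 u(a) = C1*cos(a)^(8/7)


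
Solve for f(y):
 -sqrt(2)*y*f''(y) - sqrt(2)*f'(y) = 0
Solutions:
 f(y) = C1 + C2*log(y)


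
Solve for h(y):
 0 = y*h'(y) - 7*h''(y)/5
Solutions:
 h(y) = C1 + C2*erfi(sqrt(70)*y/14)


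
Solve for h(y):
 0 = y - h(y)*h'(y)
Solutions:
 h(y) = -sqrt(C1 + y^2)
 h(y) = sqrt(C1 + y^2)


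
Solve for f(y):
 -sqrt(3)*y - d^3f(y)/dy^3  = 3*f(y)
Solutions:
 f(y) = C3*exp(-3^(1/3)*y) - sqrt(3)*y/3 + (C1*sin(3^(5/6)*y/2) + C2*cos(3^(5/6)*y/2))*exp(3^(1/3)*y/2)


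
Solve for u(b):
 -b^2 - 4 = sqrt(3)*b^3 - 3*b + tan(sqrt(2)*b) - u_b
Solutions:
 u(b) = C1 + sqrt(3)*b^4/4 + b^3/3 - 3*b^2/2 + 4*b - sqrt(2)*log(cos(sqrt(2)*b))/2


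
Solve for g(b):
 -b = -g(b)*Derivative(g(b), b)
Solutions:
 g(b) = -sqrt(C1 + b^2)
 g(b) = sqrt(C1 + b^2)


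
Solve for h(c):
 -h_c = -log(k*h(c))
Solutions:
 li(k*h(c))/k = C1 + c


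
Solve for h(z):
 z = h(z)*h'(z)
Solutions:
 h(z) = -sqrt(C1 + z^2)
 h(z) = sqrt(C1 + z^2)


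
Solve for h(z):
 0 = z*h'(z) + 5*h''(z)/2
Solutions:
 h(z) = C1 + C2*erf(sqrt(5)*z/5)


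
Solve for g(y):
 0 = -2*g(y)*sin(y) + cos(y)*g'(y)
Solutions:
 g(y) = C1/cos(y)^2


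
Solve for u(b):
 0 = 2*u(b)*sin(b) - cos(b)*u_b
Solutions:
 u(b) = C1/cos(b)^2


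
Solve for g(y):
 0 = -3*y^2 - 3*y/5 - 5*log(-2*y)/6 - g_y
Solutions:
 g(y) = C1 - y^3 - 3*y^2/10 - 5*y*log(-y)/6 + 5*y*(1 - log(2))/6


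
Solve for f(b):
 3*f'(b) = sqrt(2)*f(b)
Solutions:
 f(b) = C1*exp(sqrt(2)*b/3)


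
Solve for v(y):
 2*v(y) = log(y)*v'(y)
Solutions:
 v(y) = C1*exp(2*li(y))


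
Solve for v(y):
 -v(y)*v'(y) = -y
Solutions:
 v(y) = -sqrt(C1 + y^2)
 v(y) = sqrt(C1 + y^2)


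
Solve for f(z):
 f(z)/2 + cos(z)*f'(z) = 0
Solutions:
 f(z) = C1*(sin(z) - 1)^(1/4)/(sin(z) + 1)^(1/4)


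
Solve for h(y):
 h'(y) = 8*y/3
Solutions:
 h(y) = C1 + 4*y^2/3


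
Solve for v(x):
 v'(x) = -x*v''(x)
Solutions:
 v(x) = C1 + C2*log(x)


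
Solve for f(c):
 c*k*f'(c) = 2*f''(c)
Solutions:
 f(c) = Piecewise((-sqrt(pi)*C1*erf(c*sqrt(-k)/2)/sqrt(-k) - C2, (k > 0) | (k < 0)), (-C1*c - C2, True))


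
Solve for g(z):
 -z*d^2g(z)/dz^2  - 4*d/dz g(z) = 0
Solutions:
 g(z) = C1 + C2/z^3


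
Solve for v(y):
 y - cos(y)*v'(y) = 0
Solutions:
 v(y) = C1 + Integral(y/cos(y), y)


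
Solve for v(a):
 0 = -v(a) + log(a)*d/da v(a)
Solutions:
 v(a) = C1*exp(li(a))


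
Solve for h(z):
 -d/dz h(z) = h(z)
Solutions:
 h(z) = C1*exp(-z)


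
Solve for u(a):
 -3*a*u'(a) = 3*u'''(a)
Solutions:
 u(a) = C1 + Integral(C2*airyai(-a) + C3*airybi(-a), a)


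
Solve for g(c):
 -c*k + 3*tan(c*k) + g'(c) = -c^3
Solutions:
 g(c) = C1 - c^4/4 + c^2*k/2 - 3*Piecewise((-log(cos(c*k))/k, Ne(k, 0)), (0, True))


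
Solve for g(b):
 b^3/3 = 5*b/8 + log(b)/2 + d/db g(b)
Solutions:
 g(b) = C1 + b^4/12 - 5*b^2/16 - b*log(b)/2 + b/2


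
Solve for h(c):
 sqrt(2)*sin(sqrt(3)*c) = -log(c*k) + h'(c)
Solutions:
 h(c) = C1 + c*log(c*k) - c - sqrt(6)*cos(sqrt(3)*c)/3


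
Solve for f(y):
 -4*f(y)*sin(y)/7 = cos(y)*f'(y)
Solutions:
 f(y) = C1*cos(y)^(4/7)


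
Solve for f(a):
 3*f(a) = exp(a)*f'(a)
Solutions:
 f(a) = C1*exp(-3*exp(-a))


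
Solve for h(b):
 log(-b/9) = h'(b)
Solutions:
 h(b) = C1 + b*log(-b) + b*(-2*log(3) - 1)


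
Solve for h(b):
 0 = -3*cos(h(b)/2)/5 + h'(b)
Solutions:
 -3*b/5 - log(sin(h(b)/2) - 1) + log(sin(h(b)/2) + 1) = C1


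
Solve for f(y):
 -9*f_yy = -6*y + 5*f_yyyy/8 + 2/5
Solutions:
 f(y) = C1 + C2*y + C3*sin(6*sqrt(10)*y/5) + C4*cos(6*sqrt(10)*y/5) + y^3/9 - y^2/45


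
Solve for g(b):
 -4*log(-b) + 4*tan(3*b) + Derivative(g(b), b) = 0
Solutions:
 g(b) = C1 + 4*b*log(-b) - 4*b + 4*log(cos(3*b))/3


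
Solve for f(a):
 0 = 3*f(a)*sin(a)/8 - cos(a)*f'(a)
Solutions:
 f(a) = C1/cos(a)^(3/8)


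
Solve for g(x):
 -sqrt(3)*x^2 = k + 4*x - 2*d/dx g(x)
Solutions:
 g(x) = C1 + k*x/2 + sqrt(3)*x^3/6 + x^2


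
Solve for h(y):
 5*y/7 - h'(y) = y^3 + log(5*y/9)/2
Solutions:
 h(y) = C1 - y^4/4 + 5*y^2/14 - y*log(y)/2 - y*log(5)/2 + y/2 + y*log(3)


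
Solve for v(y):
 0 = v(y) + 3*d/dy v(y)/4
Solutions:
 v(y) = C1*exp(-4*y/3)


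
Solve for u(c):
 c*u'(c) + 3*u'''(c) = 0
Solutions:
 u(c) = C1 + Integral(C2*airyai(-3^(2/3)*c/3) + C3*airybi(-3^(2/3)*c/3), c)


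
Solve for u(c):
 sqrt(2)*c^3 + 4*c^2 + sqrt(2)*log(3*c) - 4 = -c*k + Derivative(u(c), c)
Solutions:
 u(c) = C1 + sqrt(2)*c^4/4 + 4*c^3/3 + c^2*k/2 + sqrt(2)*c*log(c) - 4*c - sqrt(2)*c + sqrt(2)*c*log(3)


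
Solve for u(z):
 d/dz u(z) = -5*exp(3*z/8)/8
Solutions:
 u(z) = C1 - 5*exp(3*z/8)/3


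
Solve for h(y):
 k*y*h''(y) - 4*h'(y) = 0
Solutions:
 h(y) = C1 + y^(((re(k) + 4)*re(k) + im(k)^2)/(re(k)^2 + im(k)^2))*(C2*sin(4*log(y)*Abs(im(k))/(re(k)^2 + im(k)^2)) + C3*cos(4*log(y)*im(k)/(re(k)^2 + im(k)^2)))


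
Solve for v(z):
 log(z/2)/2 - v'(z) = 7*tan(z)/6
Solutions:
 v(z) = C1 + z*log(z)/2 - z/2 - z*log(2)/2 + 7*log(cos(z))/6


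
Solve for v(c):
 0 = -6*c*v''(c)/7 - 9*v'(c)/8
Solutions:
 v(c) = C1 + C2/c^(5/16)


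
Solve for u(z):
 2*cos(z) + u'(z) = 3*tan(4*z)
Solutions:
 u(z) = C1 - 3*log(cos(4*z))/4 - 2*sin(z)


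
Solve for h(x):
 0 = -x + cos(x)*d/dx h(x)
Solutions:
 h(x) = C1 + Integral(x/cos(x), x)


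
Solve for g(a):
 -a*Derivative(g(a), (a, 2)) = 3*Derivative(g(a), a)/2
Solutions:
 g(a) = C1 + C2/sqrt(a)


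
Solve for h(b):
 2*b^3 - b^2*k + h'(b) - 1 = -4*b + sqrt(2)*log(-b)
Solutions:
 h(b) = C1 - b^4/2 + b^3*k/3 - 2*b^2 + sqrt(2)*b*log(-b) + b*(1 - sqrt(2))


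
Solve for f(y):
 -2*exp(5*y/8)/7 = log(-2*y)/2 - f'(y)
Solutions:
 f(y) = C1 + y*log(-y)/2 + y*(-1 + log(2))/2 + 16*exp(5*y/8)/35


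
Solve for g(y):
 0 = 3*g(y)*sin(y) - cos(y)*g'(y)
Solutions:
 g(y) = C1/cos(y)^3


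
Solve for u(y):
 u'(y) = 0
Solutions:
 u(y) = C1


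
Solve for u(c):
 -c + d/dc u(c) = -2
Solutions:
 u(c) = C1 + c^2/2 - 2*c


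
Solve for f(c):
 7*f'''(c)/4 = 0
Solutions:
 f(c) = C1 + C2*c + C3*c^2


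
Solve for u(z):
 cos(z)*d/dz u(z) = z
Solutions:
 u(z) = C1 + Integral(z/cos(z), z)


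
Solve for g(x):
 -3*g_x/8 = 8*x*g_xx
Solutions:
 g(x) = C1 + C2*x^(61/64)


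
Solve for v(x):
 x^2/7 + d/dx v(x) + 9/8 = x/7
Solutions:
 v(x) = C1 - x^3/21 + x^2/14 - 9*x/8


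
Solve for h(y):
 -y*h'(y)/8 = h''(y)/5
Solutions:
 h(y) = C1 + C2*erf(sqrt(5)*y/4)


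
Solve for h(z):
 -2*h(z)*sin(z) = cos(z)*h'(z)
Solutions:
 h(z) = C1*cos(z)^2


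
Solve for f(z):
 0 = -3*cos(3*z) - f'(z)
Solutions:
 f(z) = C1 - sin(3*z)


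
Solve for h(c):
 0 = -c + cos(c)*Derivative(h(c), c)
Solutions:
 h(c) = C1 + Integral(c/cos(c), c)


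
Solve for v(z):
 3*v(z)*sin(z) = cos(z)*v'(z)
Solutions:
 v(z) = C1/cos(z)^3


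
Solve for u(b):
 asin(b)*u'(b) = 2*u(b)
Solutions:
 u(b) = C1*exp(2*Integral(1/asin(b), b))


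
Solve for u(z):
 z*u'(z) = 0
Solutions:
 u(z) = C1


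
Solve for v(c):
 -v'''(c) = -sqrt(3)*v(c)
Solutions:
 v(c) = C3*exp(3^(1/6)*c) + (C1*sin(3^(2/3)*c/2) + C2*cos(3^(2/3)*c/2))*exp(-3^(1/6)*c/2)


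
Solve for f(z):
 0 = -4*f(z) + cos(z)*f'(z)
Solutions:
 f(z) = C1*(sin(z)^2 + 2*sin(z) + 1)/(sin(z)^2 - 2*sin(z) + 1)


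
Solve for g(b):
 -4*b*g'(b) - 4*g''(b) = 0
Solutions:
 g(b) = C1 + C2*erf(sqrt(2)*b/2)


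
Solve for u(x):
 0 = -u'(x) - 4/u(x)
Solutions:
 u(x) = -sqrt(C1 - 8*x)
 u(x) = sqrt(C1 - 8*x)


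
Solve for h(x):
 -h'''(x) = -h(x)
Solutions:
 h(x) = C3*exp(x) + (C1*sin(sqrt(3)*x/2) + C2*cos(sqrt(3)*x/2))*exp(-x/2)


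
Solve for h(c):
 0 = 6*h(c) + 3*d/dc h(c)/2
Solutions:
 h(c) = C1*exp(-4*c)


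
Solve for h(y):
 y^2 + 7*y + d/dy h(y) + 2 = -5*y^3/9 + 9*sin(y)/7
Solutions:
 h(y) = C1 - 5*y^4/36 - y^3/3 - 7*y^2/2 - 2*y - 9*cos(y)/7


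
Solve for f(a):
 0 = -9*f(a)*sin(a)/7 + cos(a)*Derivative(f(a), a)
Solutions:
 f(a) = C1/cos(a)^(9/7)


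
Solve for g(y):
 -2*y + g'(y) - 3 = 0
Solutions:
 g(y) = C1 + y^2 + 3*y


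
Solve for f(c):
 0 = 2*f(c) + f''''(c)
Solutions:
 f(c) = (C1*sin(2^(3/4)*c/2) + C2*cos(2^(3/4)*c/2))*exp(-2^(3/4)*c/2) + (C3*sin(2^(3/4)*c/2) + C4*cos(2^(3/4)*c/2))*exp(2^(3/4)*c/2)


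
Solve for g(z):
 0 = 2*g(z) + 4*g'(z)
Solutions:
 g(z) = C1*exp(-z/2)


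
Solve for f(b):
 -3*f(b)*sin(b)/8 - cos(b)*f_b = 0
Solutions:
 f(b) = C1*cos(b)^(3/8)


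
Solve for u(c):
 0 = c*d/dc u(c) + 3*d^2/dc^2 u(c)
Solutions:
 u(c) = C1 + C2*erf(sqrt(6)*c/6)


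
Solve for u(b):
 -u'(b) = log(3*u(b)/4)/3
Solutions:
 -3*Integral(1/(-log(_y) - log(3) + 2*log(2)), (_y, u(b))) = C1 - b


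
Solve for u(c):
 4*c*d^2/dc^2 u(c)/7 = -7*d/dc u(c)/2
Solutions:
 u(c) = C1 + C2/c^(41/8)


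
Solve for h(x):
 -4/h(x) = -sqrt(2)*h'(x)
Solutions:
 h(x) = -sqrt(C1 + 4*sqrt(2)*x)
 h(x) = sqrt(C1 + 4*sqrt(2)*x)


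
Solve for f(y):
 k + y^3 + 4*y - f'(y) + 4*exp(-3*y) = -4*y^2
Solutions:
 f(y) = C1 + k*y + y^4/4 + 4*y^3/3 + 2*y^2 - 4*exp(-3*y)/3


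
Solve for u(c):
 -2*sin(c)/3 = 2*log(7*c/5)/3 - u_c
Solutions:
 u(c) = C1 + 2*c*log(c)/3 - 2*c*log(5)/3 - 2*c/3 + 2*c*log(7)/3 - 2*cos(c)/3


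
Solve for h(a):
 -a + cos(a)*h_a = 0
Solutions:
 h(a) = C1 + Integral(a/cos(a), a)


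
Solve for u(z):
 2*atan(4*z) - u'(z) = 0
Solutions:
 u(z) = C1 + 2*z*atan(4*z) - log(16*z^2 + 1)/4


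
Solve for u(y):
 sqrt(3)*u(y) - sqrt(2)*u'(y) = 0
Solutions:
 u(y) = C1*exp(sqrt(6)*y/2)


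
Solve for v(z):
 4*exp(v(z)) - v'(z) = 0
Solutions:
 v(z) = log(-1/(C1 + 4*z))


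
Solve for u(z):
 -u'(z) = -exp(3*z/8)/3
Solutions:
 u(z) = C1 + 8*exp(3*z/8)/9


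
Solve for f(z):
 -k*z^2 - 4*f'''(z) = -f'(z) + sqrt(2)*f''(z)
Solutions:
 f(z) = C1 + C2*exp(-sqrt(2)*z/2) + C3*exp(sqrt(2)*z/4) + k*z^3/3 + sqrt(2)*k*z^2 + 12*k*z


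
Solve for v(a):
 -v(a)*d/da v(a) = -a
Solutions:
 v(a) = -sqrt(C1 + a^2)
 v(a) = sqrt(C1 + a^2)


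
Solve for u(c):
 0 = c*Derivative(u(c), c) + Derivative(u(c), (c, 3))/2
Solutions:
 u(c) = C1 + Integral(C2*airyai(-2^(1/3)*c) + C3*airybi(-2^(1/3)*c), c)


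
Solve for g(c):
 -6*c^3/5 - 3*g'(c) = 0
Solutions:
 g(c) = C1 - c^4/10


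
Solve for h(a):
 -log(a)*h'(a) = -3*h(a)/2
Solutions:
 h(a) = C1*exp(3*li(a)/2)


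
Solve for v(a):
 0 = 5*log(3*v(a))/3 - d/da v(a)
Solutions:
 -3*Integral(1/(log(_y) + log(3)), (_y, v(a)))/5 = C1 - a


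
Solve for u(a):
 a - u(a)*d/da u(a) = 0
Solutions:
 u(a) = -sqrt(C1 + a^2)
 u(a) = sqrt(C1 + a^2)


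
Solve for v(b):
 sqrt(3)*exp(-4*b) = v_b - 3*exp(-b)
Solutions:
 v(b) = C1 - 3*exp(-b) - sqrt(3)*exp(-4*b)/4


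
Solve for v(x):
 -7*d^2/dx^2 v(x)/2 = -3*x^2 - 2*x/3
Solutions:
 v(x) = C1 + C2*x + x^4/14 + 2*x^3/63


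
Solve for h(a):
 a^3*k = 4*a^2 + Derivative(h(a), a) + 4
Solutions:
 h(a) = C1 + a^4*k/4 - 4*a^3/3 - 4*a


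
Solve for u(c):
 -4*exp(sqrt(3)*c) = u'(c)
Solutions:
 u(c) = C1 - 4*sqrt(3)*exp(sqrt(3)*c)/3


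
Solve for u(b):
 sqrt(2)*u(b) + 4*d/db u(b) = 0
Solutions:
 u(b) = C1*exp(-sqrt(2)*b/4)


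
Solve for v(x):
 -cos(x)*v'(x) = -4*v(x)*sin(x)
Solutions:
 v(x) = C1/cos(x)^4


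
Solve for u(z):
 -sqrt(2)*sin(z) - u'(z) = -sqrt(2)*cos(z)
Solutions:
 u(z) = C1 + 2*sin(z + pi/4)


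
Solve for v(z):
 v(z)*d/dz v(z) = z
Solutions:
 v(z) = -sqrt(C1 + z^2)
 v(z) = sqrt(C1 + z^2)


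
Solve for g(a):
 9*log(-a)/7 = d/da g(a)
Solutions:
 g(a) = C1 + 9*a*log(-a)/7 - 9*a/7


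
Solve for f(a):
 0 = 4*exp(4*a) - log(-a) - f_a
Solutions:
 f(a) = C1 - a*log(-a) + a + exp(4*a)


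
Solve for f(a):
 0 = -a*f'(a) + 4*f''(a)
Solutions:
 f(a) = C1 + C2*erfi(sqrt(2)*a/4)


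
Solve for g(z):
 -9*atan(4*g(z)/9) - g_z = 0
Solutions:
 Integral(1/atan(4*_y/9), (_y, g(z))) = C1 - 9*z


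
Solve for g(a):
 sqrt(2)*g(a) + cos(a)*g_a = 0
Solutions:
 g(a) = C1*(sin(a) - 1)^(sqrt(2)/2)/(sin(a) + 1)^(sqrt(2)/2)


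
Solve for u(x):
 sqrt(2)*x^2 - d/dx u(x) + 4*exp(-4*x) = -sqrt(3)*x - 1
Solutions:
 u(x) = C1 + sqrt(2)*x^3/3 + sqrt(3)*x^2/2 + x - exp(-4*x)


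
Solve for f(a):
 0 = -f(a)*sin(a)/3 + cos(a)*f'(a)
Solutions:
 f(a) = C1/cos(a)^(1/3)


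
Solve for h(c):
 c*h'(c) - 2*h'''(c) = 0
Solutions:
 h(c) = C1 + Integral(C2*airyai(2^(2/3)*c/2) + C3*airybi(2^(2/3)*c/2), c)


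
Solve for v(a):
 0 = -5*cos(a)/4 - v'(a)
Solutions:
 v(a) = C1 - 5*sin(a)/4


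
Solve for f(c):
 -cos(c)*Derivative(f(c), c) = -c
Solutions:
 f(c) = C1 + Integral(c/cos(c), c)


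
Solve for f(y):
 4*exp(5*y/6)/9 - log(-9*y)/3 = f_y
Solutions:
 f(y) = C1 - y*log(-y)/3 + y*(1 - 2*log(3))/3 + 8*exp(5*y/6)/15


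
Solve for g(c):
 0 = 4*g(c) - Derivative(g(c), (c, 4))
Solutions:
 g(c) = C1*exp(-sqrt(2)*c) + C2*exp(sqrt(2)*c) + C3*sin(sqrt(2)*c) + C4*cos(sqrt(2)*c)


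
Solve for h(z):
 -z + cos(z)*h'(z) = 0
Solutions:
 h(z) = C1 + Integral(z/cos(z), z)


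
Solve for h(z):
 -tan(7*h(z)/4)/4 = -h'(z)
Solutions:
 h(z) = -4*asin(C1*exp(7*z/16))/7 + 4*pi/7
 h(z) = 4*asin(C1*exp(7*z/16))/7


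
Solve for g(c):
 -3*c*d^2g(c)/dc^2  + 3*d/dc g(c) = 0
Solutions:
 g(c) = C1 + C2*c^2


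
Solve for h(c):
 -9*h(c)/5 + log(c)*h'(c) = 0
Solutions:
 h(c) = C1*exp(9*li(c)/5)


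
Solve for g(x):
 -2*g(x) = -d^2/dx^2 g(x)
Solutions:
 g(x) = C1*exp(-sqrt(2)*x) + C2*exp(sqrt(2)*x)


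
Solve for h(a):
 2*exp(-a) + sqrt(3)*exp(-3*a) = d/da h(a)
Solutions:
 h(a) = C1 - 2*exp(-a) - sqrt(3)*exp(-3*a)/3


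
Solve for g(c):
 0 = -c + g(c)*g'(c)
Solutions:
 g(c) = -sqrt(C1 + c^2)
 g(c) = sqrt(C1 + c^2)


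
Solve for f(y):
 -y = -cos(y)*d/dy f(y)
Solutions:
 f(y) = C1 + Integral(y/cos(y), y)


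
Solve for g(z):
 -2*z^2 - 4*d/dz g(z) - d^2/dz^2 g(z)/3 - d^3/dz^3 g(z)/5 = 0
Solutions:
 g(z) = C1 - z^3/6 + z^2/24 + 31*z/720 + (C2*sin(sqrt(695)*z/6) + C3*cos(sqrt(695)*z/6))*exp(-5*z/6)


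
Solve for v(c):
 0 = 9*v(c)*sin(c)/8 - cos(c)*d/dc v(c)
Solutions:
 v(c) = C1/cos(c)^(9/8)


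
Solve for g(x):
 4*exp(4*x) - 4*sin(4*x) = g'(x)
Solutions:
 g(x) = C1 + exp(4*x) + cos(4*x)


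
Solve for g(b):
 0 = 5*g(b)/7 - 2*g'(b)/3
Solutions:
 g(b) = C1*exp(15*b/14)


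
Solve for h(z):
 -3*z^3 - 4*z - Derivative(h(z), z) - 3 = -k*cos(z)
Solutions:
 h(z) = C1 + k*sin(z) - 3*z^4/4 - 2*z^2 - 3*z


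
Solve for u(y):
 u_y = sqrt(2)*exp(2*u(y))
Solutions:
 u(y) = log(-sqrt(-1/(C1 + sqrt(2)*y))) - log(2)/2
 u(y) = log(-1/(C1 + sqrt(2)*y))/2 - log(2)/2


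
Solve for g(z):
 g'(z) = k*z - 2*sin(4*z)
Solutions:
 g(z) = C1 + k*z^2/2 + cos(4*z)/2


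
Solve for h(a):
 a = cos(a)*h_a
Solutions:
 h(a) = C1 + Integral(a/cos(a), a)


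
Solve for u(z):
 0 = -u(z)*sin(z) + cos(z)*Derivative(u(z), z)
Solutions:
 u(z) = C1/cos(z)


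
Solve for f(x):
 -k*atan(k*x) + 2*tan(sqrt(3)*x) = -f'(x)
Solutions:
 f(x) = C1 + k*Piecewise((x*atan(k*x) - log(k^2*x^2 + 1)/(2*k), Ne(k, 0)), (0, True)) + 2*sqrt(3)*log(cos(sqrt(3)*x))/3


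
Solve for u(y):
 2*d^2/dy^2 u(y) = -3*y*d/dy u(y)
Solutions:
 u(y) = C1 + C2*erf(sqrt(3)*y/2)


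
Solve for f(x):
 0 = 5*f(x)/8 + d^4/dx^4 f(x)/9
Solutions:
 f(x) = (C1*sin(2^(3/4)*sqrt(3)*5^(1/4)*x/4) + C2*cos(2^(3/4)*sqrt(3)*5^(1/4)*x/4))*exp(-2^(3/4)*sqrt(3)*5^(1/4)*x/4) + (C3*sin(2^(3/4)*sqrt(3)*5^(1/4)*x/4) + C4*cos(2^(3/4)*sqrt(3)*5^(1/4)*x/4))*exp(2^(3/4)*sqrt(3)*5^(1/4)*x/4)


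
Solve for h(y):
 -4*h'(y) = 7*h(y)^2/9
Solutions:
 h(y) = 36/(C1 + 7*y)


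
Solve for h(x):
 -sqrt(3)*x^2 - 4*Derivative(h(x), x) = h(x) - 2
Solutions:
 h(x) = C1*exp(-x/4) - sqrt(3)*x^2 + 8*sqrt(3)*x - 32*sqrt(3) + 2


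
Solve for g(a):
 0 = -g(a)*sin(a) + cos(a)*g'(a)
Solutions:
 g(a) = C1/cos(a)


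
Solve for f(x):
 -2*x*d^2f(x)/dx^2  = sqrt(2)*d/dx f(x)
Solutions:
 f(x) = C1 + C2*x^(1 - sqrt(2)/2)


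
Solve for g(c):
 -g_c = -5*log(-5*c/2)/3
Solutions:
 g(c) = C1 + 5*c*log(-c)/3 + 5*c*(-1 - log(2) + log(5))/3


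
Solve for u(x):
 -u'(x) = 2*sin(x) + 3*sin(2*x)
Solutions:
 u(x) = C1 - 3*sin(x)^2 + 2*cos(x)


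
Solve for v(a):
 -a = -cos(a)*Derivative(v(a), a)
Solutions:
 v(a) = C1 + Integral(a/cos(a), a)


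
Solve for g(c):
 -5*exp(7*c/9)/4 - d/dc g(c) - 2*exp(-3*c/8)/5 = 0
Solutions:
 g(c) = C1 - 45*exp(7*c/9)/28 + 16*exp(-3*c/8)/15


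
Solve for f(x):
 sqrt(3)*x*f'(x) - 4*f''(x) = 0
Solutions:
 f(x) = C1 + C2*erfi(sqrt(2)*3^(1/4)*x/4)


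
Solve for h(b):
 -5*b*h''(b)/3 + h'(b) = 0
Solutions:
 h(b) = C1 + C2*b^(8/5)


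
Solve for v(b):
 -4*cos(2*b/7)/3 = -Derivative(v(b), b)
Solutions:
 v(b) = C1 + 14*sin(2*b/7)/3


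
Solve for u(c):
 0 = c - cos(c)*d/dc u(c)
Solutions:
 u(c) = C1 + Integral(c/cos(c), c)


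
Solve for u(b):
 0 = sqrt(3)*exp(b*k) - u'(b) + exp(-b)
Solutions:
 u(b) = C1 - exp(-b) + sqrt(3)*exp(b*k)/k


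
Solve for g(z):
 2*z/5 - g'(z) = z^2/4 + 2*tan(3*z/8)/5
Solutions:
 g(z) = C1 - z^3/12 + z^2/5 + 16*log(cos(3*z/8))/15


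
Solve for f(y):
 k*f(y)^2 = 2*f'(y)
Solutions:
 f(y) = -2/(C1 + k*y)


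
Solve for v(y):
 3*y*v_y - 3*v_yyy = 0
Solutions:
 v(y) = C1 + Integral(C2*airyai(y) + C3*airybi(y), y)


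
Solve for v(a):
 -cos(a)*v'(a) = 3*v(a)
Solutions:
 v(a) = C1*(sin(a) - 1)^(3/2)/(sin(a) + 1)^(3/2)


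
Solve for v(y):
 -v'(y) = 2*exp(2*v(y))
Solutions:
 v(y) = log(-sqrt(-1/(C1 - 2*y))) - log(2)/2
 v(y) = log(-1/(C1 - 2*y))/2 - log(2)/2


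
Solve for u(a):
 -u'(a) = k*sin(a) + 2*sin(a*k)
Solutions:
 u(a) = C1 + k*cos(a) + 2*cos(a*k)/k


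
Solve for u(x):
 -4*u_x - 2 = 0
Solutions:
 u(x) = C1 - x/2


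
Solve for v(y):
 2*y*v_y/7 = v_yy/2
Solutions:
 v(y) = C1 + C2*erfi(sqrt(14)*y/7)


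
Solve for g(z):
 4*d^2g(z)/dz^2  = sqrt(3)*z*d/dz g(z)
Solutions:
 g(z) = C1 + C2*erfi(sqrt(2)*3^(1/4)*z/4)


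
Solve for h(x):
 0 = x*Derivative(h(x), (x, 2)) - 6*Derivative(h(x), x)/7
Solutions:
 h(x) = C1 + C2*x^(13/7)


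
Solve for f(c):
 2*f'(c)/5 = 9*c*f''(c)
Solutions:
 f(c) = C1 + C2*c^(47/45)


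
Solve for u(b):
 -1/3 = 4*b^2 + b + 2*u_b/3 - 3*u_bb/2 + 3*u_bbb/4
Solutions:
 u(b) = C1 + C2*exp(2*b/3) + C3*exp(4*b/3) - 2*b^3 - 57*b^2/4 - 409*b/8


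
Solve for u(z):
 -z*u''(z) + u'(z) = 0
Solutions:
 u(z) = C1 + C2*z^2


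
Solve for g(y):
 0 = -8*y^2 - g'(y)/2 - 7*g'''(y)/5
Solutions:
 g(y) = C1 + C2*sin(sqrt(70)*y/14) + C3*cos(sqrt(70)*y/14) - 16*y^3/3 + 448*y/5


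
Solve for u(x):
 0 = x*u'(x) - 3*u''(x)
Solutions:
 u(x) = C1 + C2*erfi(sqrt(6)*x/6)


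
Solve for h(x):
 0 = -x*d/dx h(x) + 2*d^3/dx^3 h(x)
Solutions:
 h(x) = C1 + Integral(C2*airyai(2^(2/3)*x/2) + C3*airybi(2^(2/3)*x/2), x)


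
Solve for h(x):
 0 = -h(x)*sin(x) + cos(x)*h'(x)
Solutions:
 h(x) = C1/cos(x)


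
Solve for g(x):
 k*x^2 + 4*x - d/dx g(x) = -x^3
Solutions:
 g(x) = C1 + k*x^3/3 + x^4/4 + 2*x^2


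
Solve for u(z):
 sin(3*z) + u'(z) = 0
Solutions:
 u(z) = C1 + cos(3*z)/3


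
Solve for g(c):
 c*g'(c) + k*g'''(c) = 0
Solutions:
 g(c) = C1 + Integral(C2*airyai(c*(-1/k)^(1/3)) + C3*airybi(c*(-1/k)^(1/3)), c)


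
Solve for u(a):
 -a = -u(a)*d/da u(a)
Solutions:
 u(a) = -sqrt(C1 + a^2)
 u(a) = sqrt(C1 + a^2)


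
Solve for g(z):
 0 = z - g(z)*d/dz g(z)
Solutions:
 g(z) = -sqrt(C1 + z^2)
 g(z) = sqrt(C1 + z^2)


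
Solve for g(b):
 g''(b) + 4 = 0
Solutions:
 g(b) = C1 + C2*b - 2*b^2


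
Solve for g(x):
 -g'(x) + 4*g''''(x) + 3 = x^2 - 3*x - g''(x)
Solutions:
 g(x) = C1 + C4*exp(x/2) - x^3/3 + x^2/2 + 4*x + (C2*sin(sqrt(7)*x/4) + C3*cos(sqrt(7)*x/4))*exp(-x/4)


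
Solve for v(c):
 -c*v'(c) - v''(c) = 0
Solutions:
 v(c) = C1 + C2*erf(sqrt(2)*c/2)


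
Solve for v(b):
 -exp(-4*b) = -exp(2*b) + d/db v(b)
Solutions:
 v(b) = C1 + exp(2*b)/2 + exp(-4*b)/4


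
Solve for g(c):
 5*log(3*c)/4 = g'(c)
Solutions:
 g(c) = C1 + 5*c*log(c)/4 - 5*c/4 + 5*c*log(3)/4


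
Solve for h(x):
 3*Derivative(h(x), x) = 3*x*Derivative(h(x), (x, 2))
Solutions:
 h(x) = C1 + C2*x^2


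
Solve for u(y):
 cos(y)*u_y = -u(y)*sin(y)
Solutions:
 u(y) = C1*cos(y)


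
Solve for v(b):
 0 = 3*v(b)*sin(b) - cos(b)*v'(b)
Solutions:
 v(b) = C1/cos(b)^3


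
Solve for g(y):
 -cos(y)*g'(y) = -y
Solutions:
 g(y) = C1 + Integral(y/cos(y), y)


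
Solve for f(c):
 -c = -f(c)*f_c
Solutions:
 f(c) = -sqrt(C1 + c^2)
 f(c) = sqrt(C1 + c^2)


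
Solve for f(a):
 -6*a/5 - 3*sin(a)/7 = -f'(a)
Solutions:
 f(a) = C1 + 3*a^2/5 - 3*cos(a)/7


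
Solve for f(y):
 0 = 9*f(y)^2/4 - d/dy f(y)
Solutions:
 f(y) = -4/(C1 + 9*y)


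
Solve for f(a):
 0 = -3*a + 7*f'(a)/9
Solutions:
 f(a) = C1 + 27*a^2/14


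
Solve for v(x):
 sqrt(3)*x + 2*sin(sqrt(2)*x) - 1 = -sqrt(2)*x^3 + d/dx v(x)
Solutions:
 v(x) = C1 + sqrt(2)*x^4/4 + sqrt(3)*x^2/2 - x - sqrt(2)*cos(sqrt(2)*x)


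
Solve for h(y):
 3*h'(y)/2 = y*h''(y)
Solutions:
 h(y) = C1 + C2*y^(5/2)


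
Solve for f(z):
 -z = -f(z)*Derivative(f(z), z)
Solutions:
 f(z) = -sqrt(C1 + z^2)
 f(z) = sqrt(C1 + z^2)


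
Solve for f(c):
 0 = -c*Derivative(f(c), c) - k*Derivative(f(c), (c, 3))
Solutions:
 f(c) = C1 + Integral(C2*airyai(c*(-1/k)^(1/3)) + C3*airybi(c*(-1/k)^(1/3)), c)


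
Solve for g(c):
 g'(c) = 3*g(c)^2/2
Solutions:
 g(c) = -2/(C1 + 3*c)


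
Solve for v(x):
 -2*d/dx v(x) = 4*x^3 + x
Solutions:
 v(x) = C1 - x^4/2 - x^2/4


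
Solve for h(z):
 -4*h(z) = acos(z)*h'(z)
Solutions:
 h(z) = C1*exp(-4*Integral(1/acos(z), z))


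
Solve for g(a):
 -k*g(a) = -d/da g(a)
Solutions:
 g(a) = C1*exp(a*k)


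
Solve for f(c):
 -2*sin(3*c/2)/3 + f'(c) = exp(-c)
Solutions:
 f(c) = C1 - 4*cos(3*c/2)/9 - exp(-c)


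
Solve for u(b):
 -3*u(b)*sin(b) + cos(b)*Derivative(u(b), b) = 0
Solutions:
 u(b) = C1/cos(b)^3


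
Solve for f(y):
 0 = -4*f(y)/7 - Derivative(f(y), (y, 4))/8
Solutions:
 f(y) = (C1*sin(14^(3/4)*y/7) + C2*cos(14^(3/4)*y/7))*exp(-14^(3/4)*y/7) + (C3*sin(14^(3/4)*y/7) + C4*cos(14^(3/4)*y/7))*exp(14^(3/4)*y/7)


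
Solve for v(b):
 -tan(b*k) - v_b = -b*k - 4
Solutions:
 v(b) = C1 + b^2*k/2 + 4*b - Piecewise((-log(cos(b*k))/k, Ne(k, 0)), (0, True))


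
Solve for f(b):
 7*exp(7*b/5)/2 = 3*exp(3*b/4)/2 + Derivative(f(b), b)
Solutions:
 f(b) = C1 + 5*exp(7*b/5)/2 - 2*exp(3*b/4)


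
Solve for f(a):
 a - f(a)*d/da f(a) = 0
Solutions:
 f(a) = -sqrt(C1 + a^2)
 f(a) = sqrt(C1 + a^2)


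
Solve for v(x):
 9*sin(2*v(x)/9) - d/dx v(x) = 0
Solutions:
 -9*x + 9*log(cos(2*v(x)/9) - 1)/4 - 9*log(cos(2*v(x)/9) + 1)/4 = C1


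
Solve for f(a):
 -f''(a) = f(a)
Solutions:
 f(a) = C1*sin(a) + C2*cos(a)


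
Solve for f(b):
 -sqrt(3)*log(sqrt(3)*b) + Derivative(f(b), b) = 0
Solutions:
 f(b) = C1 + sqrt(3)*b*log(b) - sqrt(3)*b + sqrt(3)*b*log(3)/2


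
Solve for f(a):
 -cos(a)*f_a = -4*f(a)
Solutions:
 f(a) = C1*(sin(a)^2 + 2*sin(a) + 1)/(sin(a)^2 - 2*sin(a) + 1)


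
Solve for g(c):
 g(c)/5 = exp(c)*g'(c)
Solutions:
 g(c) = C1*exp(-exp(-c)/5)


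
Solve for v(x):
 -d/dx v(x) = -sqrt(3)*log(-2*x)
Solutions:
 v(x) = C1 + sqrt(3)*x*log(-x) + sqrt(3)*x*(-1 + log(2))


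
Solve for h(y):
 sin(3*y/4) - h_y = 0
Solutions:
 h(y) = C1 - 4*cos(3*y/4)/3


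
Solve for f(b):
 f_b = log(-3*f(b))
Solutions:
 -Integral(1/(log(-_y) + log(3)), (_y, f(b))) = C1 - b


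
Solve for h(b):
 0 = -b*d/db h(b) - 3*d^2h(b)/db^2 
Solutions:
 h(b) = C1 + C2*erf(sqrt(6)*b/6)


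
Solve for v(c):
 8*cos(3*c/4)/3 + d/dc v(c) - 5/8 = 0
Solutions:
 v(c) = C1 + 5*c/8 - 32*sin(3*c/4)/9


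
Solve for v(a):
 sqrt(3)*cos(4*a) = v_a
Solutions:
 v(a) = C1 + sqrt(3)*sin(4*a)/4


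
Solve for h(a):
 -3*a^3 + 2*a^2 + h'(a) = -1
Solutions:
 h(a) = C1 + 3*a^4/4 - 2*a^3/3 - a


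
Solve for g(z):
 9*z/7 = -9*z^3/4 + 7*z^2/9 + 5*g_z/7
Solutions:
 g(z) = C1 + 63*z^4/80 - 49*z^3/135 + 9*z^2/10


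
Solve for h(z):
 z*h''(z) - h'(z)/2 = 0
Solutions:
 h(z) = C1 + C2*z^(3/2)


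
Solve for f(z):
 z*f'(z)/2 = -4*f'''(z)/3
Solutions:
 f(z) = C1 + Integral(C2*airyai(-3^(1/3)*z/2) + C3*airybi(-3^(1/3)*z/2), z)


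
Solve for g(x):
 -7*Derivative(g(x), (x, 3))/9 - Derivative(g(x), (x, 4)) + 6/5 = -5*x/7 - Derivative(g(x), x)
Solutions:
 g(x) = C1 + C2*exp(-x*(98*2^(1/3)/(81*sqrt(54933) + 18997)^(1/3) + 28 + 2^(2/3)*(81*sqrt(54933) + 18997)^(1/3))/108)*sin(2^(1/3)*sqrt(3)*x*(-2^(1/3)*(81*sqrt(54933) + 18997)^(1/3) + 98/(81*sqrt(54933) + 18997)^(1/3))/108) + C3*exp(-x*(98*2^(1/3)/(81*sqrt(54933) + 18997)^(1/3) + 28 + 2^(2/3)*(81*sqrt(54933) + 18997)^(1/3))/108)*cos(2^(1/3)*sqrt(3)*x*(-2^(1/3)*(81*sqrt(54933) + 18997)^(1/3) + 98/(81*sqrt(54933) + 18997)^(1/3))/108) + C4*exp(x*(-14 + 98*2^(1/3)/(81*sqrt(54933) + 18997)^(1/3) + 2^(2/3)*(81*sqrt(54933) + 18997)^(1/3))/54) - 5*x^2/14 - 6*x/5


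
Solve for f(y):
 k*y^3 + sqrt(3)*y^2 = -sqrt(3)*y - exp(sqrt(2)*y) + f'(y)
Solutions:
 f(y) = C1 + k*y^4/4 + sqrt(3)*y^3/3 + sqrt(3)*y^2/2 + sqrt(2)*exp(sqrt(2)*y)/2


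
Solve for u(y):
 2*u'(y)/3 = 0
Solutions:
 u(y) = C1


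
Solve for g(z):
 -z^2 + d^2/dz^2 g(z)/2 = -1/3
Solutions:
 g(z) = C1 + C2*z + z^4/6 - z^2/3


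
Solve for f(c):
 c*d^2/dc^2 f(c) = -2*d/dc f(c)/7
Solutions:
 f(c) = C1 + C2*c^(5/7)


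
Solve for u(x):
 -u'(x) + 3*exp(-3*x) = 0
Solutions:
 u(x) = C1 - exp(-3*x)


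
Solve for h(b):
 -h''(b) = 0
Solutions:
 h(b) = C1 + C2*b


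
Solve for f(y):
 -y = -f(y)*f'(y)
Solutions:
 f(y) = -sqrt(C1 + y^2)
 f(y) = sqrt(C1 + y^2)


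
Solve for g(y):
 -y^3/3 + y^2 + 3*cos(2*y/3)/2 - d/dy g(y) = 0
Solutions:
 g(y) = C1 - y^4/12 + y^3/3 + 9*sin(2*y/3)/4


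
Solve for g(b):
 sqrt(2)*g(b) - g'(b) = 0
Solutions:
 g(b) = C1*exp(sqrt(2)*b)


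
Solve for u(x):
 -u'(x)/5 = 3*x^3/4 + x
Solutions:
 u(x) = C1 - 15*x^4/16 - 5*x^2/2


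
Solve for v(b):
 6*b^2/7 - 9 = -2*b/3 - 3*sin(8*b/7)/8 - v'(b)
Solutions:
 v(b) = C1 - 2*b^3/7 - b^2/3 + 9*b + 21*cos(8*b/7)/64
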